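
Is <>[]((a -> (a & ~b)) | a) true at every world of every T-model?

Valid in T

Tableau for the negation ~<>[]((a -> (a & ~b)) | a):
1. ~<>[]((a -> (a & ~b)) | a), 0
2. ~[]((a -> (a & ~b)) | a), 0   [~<>-rule on 1 via 0R0]
3. ~((a -> (a & ~b)) | a), 1   [~[]-rule on 2: fresh world 1, 0R1]
4. ~(a -> (a & ~b)), 1   [~|-rule on 3]
5. ~a, 1   [~|-rule on 3]
6. a, 1   [~->-rule on 4]
7. ~(a & ~b), 1   [~->-rule on 4]
Accessibility: 0R0, 0R1, 1R1
Branch closes: a and ~a both at 1.
All branches of the negation close; one closing branch shown above.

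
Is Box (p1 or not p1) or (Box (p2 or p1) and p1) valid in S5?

Tableau for the negation not (Box (p1 or not p1) or (Box (p2 or p1) and p1)):
1. not (Box (p1 or not p1) or (Box (p2 or p1) and p1)), 0
2. not Box (p1 or not p1), 0
3. not (Box (p2 or p1) and p1), 0
4. not p1, 0
5. not (p1 or not p1), 1
6. not p1, 1
7. p1, 1
Accessibility: 0R0, 0R1, 1R0, 1R1
Branch closes: p1 and not p1 both at 1.
Every branch of the negation's tableau closes; the branch above is one of them.

Yes, valid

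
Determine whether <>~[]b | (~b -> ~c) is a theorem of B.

Tableau for the negation ~(<>~[]b | (~b -> ~c)):
1. ~(<>~[]b | (~b -> ~c)), w0
2. ~<>~[]b, w0
3. ~(~b -> ~c), w0
4. ~b, w0
5. c, w0
6. []b, w0
7. b, w0
Accessibility: w0Rw0
Branch closes: b and ~b both at w0.
All branches of the negation close; one closing branch shown above.

Yes, valid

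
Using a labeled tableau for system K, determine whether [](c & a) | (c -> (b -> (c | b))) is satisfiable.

1. [](c & a) | (c -> (b -> (c | b))), u
2. c -> (b -> (c | b)), u   [|-rule on 1 (branches; this branch)]
3. b -> (c | b), u   [->-rule on 2 (branches; this branch)]
4. c | b, u   [->-rule on 3 (branches; this branch)]
5. b, u   [|-rule on 4 (branches; this branch)]

Yes, satisfiable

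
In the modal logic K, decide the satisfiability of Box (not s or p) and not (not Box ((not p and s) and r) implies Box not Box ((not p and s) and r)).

1. Box (not s or p) and not (not Box ((not p and s) and r) implies Box not Box ((not p and s) and r)), w0
2. Box (not s or p), w0   [and-rule on 1]
3. not (not Box ((not p and s) and r) implies Box not Box ((not p and s) and r)), w0   [and-rule on 1]
4. not Box ((not p and s) and r), w0   [neg-implies-rule on 3]
5. not Box not Box ((not p and s) and r), w0   [neg-implies-rule on 3]
6. not ((not p and s) and r), w1   [neg-Box-rule on 4: fresh world w1, w0Rw1]
7. not s or p, w1   [Box-rule on 2 via w0Rw1]
8. not r, w1   [neg-and-rule on 6 (branches; this branch)]
9. p, w1   [or-rule on 7 (branches; this branch)]
10. Box ((not p and s) and r), w2   [neg-Box-rule on 5: fresh world w2, w0Rw2]
11. not s or p, w2   [Box-rule on 2 via w0Rw2]
12. p, w2   [or-rule on 11 (branches; this branch)]
Accessibility: w0Rw1, w0Rw2

Satisfiable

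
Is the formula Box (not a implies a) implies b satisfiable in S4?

Satisfiable (open branch found)

1. Box (not a implies a) implies b, u
2. b, u   [implies-rule on 1 (branches; this branch)]
Accessibility: uRu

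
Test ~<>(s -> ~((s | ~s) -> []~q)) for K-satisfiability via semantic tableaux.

Satisfiable (open branch found)

1. ~<>(s -> ~((s | ~s) -> []~q)), u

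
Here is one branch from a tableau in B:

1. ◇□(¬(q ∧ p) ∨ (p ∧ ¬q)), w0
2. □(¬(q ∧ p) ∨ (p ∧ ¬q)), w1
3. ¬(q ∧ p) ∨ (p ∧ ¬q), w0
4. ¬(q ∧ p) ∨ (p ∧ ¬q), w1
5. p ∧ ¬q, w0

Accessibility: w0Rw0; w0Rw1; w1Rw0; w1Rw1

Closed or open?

There is no literal clash: for every atom and world, at most one sign appears.

Open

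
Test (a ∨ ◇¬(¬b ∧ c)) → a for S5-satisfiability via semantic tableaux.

Yes, satisfiable

1. (a ∨ ◇¬(¬b ∧ c)) → a, w0
2. a, w0   [→-rule on 1 (branches; this branch)]
Accessibility: w0Rw0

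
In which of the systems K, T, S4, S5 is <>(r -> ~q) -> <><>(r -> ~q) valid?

T, S4, S5

K-tableau for the negation ~(<>(r -> ~q) -> <><>(r -> ~q)):
1. ~(<>(r -> ~q) -> <><>(r -> ~q)), u
2. <>(r -> ~q), u
3. ~<><>(r -> ~q), u
4. r -> ~q, v
5. ~<>(r -> ~q), v
6. ~q, v
Accessibility: uRv
Complete open branch: countermodel on a K-frame, so not valid in K.
T-tableau for the negation ~(<>(r -> ~q) -> <><>(r -> ~q)):
1. ~(<>(r -> ~q) -> <><>(r -> ~q)), u
2. <>(r -> ~q), u
3. ~<><>(r -> ~q), u
4. ~<>(r -> ~q), u
5. ~(r -> ~q), u
6. r, u
7. q, u
8. r -> ~q, v
9. ~<>(r -> ~q), v
10. ~(r -> ~q), v
11. r, v
12. q, v
13. ~q, v
Accessibility: uRu, uRv, vRv
Branch closes: q and ~q both at v.
Every branch closes (one shown): valid in T, hence also in S4, S5 (every theorem of T is a theorem of S4 and S5).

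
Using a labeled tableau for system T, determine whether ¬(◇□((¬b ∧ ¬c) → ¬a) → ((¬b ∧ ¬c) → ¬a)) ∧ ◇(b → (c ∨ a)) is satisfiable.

Satisfiable (open branch found)

1. ¬(◇□((¬b ∧ ¬c) → ¬a) → ((¬b ∧ ¬c) → ¬a)) ∧ ◇(b → (c ∨ a)), 0
2. ¬(◇□((¬b ∧ ¬c) → ¬a) → ((¬b ∧ ¬c) → ¬a)), 0
3. ◇(b → (c ∨ a)), 0
4. ◇□((¬b ∧ ¬c) → ¬a), 0
5. ¬((¬b ∧ ¬c) → ¬a), 0
6. ¬b ∧ ¬c, 0
7. a, 0
8. ¬b, 0
9. ¬c, 0
10. b → (c ∨ a), 1
11. c ∨ a, 1
12. a, 1
13. □((¬b ∧ ¬c) → ¬a), 2
14. (¬b ∧ ¬c) → ¬a, 2
15. ¬a, 2
Accessibility: 0R0, 0R1, 0R2, 1R1, 2R2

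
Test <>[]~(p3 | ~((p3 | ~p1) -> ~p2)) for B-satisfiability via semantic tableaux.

1. <>[]~(p3 | ~((p3 | ~p1) -> ~p2)), 0
2. []~(p3 | ~((p3 | ~p1) -> ~p2)), 1
3. ~(p3 | ~((p3 | ~p1) -> ~p2)), 0
4. ~p3, 0
5. (p3 | ~p1) -> ~p2, 0
6. ~(p3 | ~((p3 | ~p1) -> ~p2)), 1
7. ~p3, 1
8. (p3 | ~p1) -> ~p2, 1
9. ~p2, 0
10. ~p2, 1
Accessibility: 0R0, 0R1, 1R0, 1R1

Satisfiable (open branch found)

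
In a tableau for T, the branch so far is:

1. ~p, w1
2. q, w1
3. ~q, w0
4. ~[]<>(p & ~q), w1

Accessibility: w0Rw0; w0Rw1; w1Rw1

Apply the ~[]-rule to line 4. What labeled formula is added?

a fresh world w2 with w1Rw2, and ~<>(p & ~q) at w2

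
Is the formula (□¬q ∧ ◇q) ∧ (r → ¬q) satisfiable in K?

Unsatisfiable (every branch closes)

1. (□¬q ∧ ◇q) ∧ (r → ¬q), 0
2. □¬q ∧ ◇q, 0
3. r → ¬q, 0
4. □¬q, 0
5. ◇q, 0
6. ¬q, 0
7. q, 1
8. ¬q, 1
Accessibility: 0R1
Branch closes: q and ¬q both at 1.
(One branch shown.) All branches close.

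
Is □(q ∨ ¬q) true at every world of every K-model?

Valid

Tableau for the negation ¬□(q ∨ ¬q):
1. ¬□(q ∨ ¬q), 0
2. ¬(q ∨ ¬q), 1
3. ¬q, 1
4. q, 1
Accessibility: 0R1
Branch closes: q and ¬q both at 1.
Every branch of the negation's tableau closes; the branch above is one of them.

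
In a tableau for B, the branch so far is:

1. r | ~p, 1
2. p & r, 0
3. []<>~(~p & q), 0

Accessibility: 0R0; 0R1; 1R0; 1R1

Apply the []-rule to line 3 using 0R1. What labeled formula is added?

<>~(~p & q), 1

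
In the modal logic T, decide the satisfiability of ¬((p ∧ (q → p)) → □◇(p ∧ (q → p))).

1. ¬((p ∧ (q → p)) → □◇(p ∧ (q → p))), w0
2. p ∧ (q → p), w0
3. ¬□◇(p ∧ (q → p)), w0
4. p, w0
5. q → p, w0
6. ¬◇(p ∧ (q → p)), w1
7. ¬(p ∧ (q → p)), w1
8. ¬(q → p), w1
9. q, w1
10. ¬p, w1
Accessibility: w0Rw0, w0Rw1, w1Rw1

Satisfiable (open branch found)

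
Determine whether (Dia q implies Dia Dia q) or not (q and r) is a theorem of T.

Valid

Tableau for the negation not ((Dia q implies Dia Dia q) or not (q and r)):
1. not ((Dia q implies Dia Dia q) or not (q and r)), 0
2. not (Dia q implies Dia Dia q), 0
3. q and r, 0
4. Dia q, 0
5. not Dia Dia q, 0
6. q, 0
7. r, 0
8. not Dia q, 0
9. not q, 0
Accessibility: 0R0
Branch closes: q and not q both at 0.
All branches of the negation close; one closing branch shown above.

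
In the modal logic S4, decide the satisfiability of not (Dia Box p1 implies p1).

Yes, satisfiable

1. not (Dia Box p1 implies p1), u
2. Dia Box p1, u
3. not p1, u
4. Box p1, v
5. p1, v
Accessibility: uRu, uRv, vRv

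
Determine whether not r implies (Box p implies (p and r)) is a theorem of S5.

Not valid

Tableau for the negation not (not r implies (Box p implies (p and r))):
1. not (not r implies (Box p implies (p and r))), u
2. not r, u
3. not (Box p implies (p and r)), u
4. Box p, u
5. not (p and r), u
6. p, u
Accessibility: uRu
The negation has an open branch (countermodel exists).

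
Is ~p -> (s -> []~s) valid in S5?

Not valid

Tableau for the negation ~(~p -> (s -> []~s)):
1. ~(~p -> (s -> []~s)), 0
2. ~p, 0   [~->-rule on 1]
3. ~(s -> []~s), 0   [~->-rule on 1]
4. s, 0   [~->-rule on 3]
5. ~[]~s, 0   [~->-rule on 3]
6. s, 1   [~[]-rule on 5: fresh world 1, 0R1]
Accessibility: 0R0, 0R1, 1R0, 1R1
The negation has an open branch (countermodel exists).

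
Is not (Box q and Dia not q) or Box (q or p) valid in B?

Tableau for the negation not (not (Box q and Dia not q) or Box (q or p)):
1. not (not (Box q and Dia not q) or Box (q or p)), w0
2. Box q and Dia not q, w0
3. not Box (q or p), w0
4. Box q, w0
5. Dia not q, w0
6. q, w0
7. not (q or p), w1
8. not q, w1
9. not p, w1
10. q, w1
Accessibility: w0Rw0, w0Rw1, w1Rw0, w1Rw1
Branch closes: q and not q both at w1.
All branches of the negation close; one closing branch shown above.

Yes, valid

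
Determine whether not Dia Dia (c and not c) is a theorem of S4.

Yes, valid

Tableau for the negation Dia Dia (c and not c):
1. Dia Dia (c and not c), w0
2. Dia (c and not c), w1
3. c and not c, w2
4. c, w2
5. not c, w2
Accessibility: w0Rw0, w0Rw1, w0Rw2, w1Rw1, w1Rw2, w2Rw2
Branch closes: c and not c both at w2.
Every branch of the negation's tableau closes; the branch above is one of them.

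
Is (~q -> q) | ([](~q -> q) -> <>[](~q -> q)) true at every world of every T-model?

Yes, valid

Tableau for the negation ~((~q -> q) | ([](~q -> q) -> <>[](~q -> q))):
1. ~((~q -> q) | ([](~q -> q) -> <>[](~q -> q))), 0
2. ~(~q -> q), 0
3. ~([](~q -> q) -> <>[](~q -> q)), 0
4. ~q, 0
5. [](~q -> q), 0
6. ~<>[](~q -> q), 0
7. ~q -> q, 0
8. ~[](~q -> q), 0
9. q, 0
Accessibility: 0R0
Branch closes: q and ~q both at 0.
Every branch of the negation's tableau closes; the branch above is one of them.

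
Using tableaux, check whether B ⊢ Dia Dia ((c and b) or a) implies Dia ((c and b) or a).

Tableau for the negation not (Dia Dia ((c and b) or a) implies Dia ((c and b) or a)):
1. not (Dia Dia ((c and b) or a) implies Dia ((c and b) or a)), u
2. Dia Dia ((c and b) or a), u
3. not Dia ((c and b) or a), u
4. not ((c and b) or a), u
5. not (c and b), u
6. not a, u
7. not b, u
8. Dia ((c and b) or a), v
9. not ((c and b) or a), v
10. not (c and b), v
11. not a, v
12. not b, v
13. (c and b) or a, w
14. a, w
Accessibility: uRu, uRv, vRu, vRv, vRw, wRv, wRw
The negation has an open branch (countermodel exists).

Invalid (countermodel exists)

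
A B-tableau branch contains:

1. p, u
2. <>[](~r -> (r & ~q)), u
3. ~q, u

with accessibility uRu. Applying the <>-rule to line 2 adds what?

a fresh world v with uRv, and [](~r -> (r & ~q)) at v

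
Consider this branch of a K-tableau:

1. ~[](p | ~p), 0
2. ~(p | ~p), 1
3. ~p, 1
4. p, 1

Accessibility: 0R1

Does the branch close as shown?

Closed

Both p and ~p appear at 1.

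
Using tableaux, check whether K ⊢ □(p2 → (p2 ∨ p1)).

Valid in K

Tableau for the negation ¬□(p2 → (p2 ∨ p1)):
1. ¬□(p2 → (p2 ∨ p1)), w0
2. ¬(p2 → (p2 ∨ p1)), w1
3. p2, w1
4. ¬(p2 ∨ p1), w1
5. ¬p2, w1
6. ¬p1, w1
Accessibility: w0Rw1
Branch closes: p2 and ¬p2 both at w1.
All branches of the negation close; one closing branch shown above.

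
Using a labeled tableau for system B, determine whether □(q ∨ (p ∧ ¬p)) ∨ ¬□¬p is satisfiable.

1. □(q ∨ (p ∧ ¬p)) ∨ ¬□¬p, 0
2. ¬□¬p, 0
3. p, 1
Accessibility: 0R0, 0R1, 1R0, 1R1

Satisfiable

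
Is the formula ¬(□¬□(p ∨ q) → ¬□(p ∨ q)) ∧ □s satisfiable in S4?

1. ¬(□¬□(p ∨ q) → ¬□(p ∨ q)) ∧ □s, w0
2. ¬(□¬□(p ∨ q) → ¬□(p ∨ q)), w0   [∧-rule on 1]
3. □s, w0   [∧-rule on 1]
4. □¬□(p ∨ q), w0   [¬→-rule on 2]
5. □(p ∨ q), w0   [¬→-rule on 2]
6. s, w0   [□-rule on 3 via w0Rw0]
7. ¬□(p ∨ q), w0   [□-rule on 4 via w0Rw0]
8. p ∨ q, w0   [□-rule on 5 via w0Rw0]
9. q, w0   [∨-rule on 8 (branches; this branch)]
10. ¬(p ∨ q), w1   [¬□-rule on 7: fresh world w1, w0Rw1]
11. ¬p, w1   [¬∨-rule on 10]
12. ¬q, w1   [¬∨-rule on 10]
13. s, w1   [□-rule on 3 via w0Rw1]
14. ¬□(p ∨ q), w1   [□-rule on 4 via w0Rw1]
15. p ∨ q, w1   [□-rule on 5 via w0Rw1]
16. q, w1   [∨-rule on 15 (branches; this branch)]
Accessibility: w0Rw0, w0Rw1, w1Rw1
Branch closes: q and ¬q both at w1.
All branches of the tableau close; one closing branch shown above.

Unsatisfiable (every branch closes)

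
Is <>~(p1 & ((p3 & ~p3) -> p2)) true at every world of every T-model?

Tableau for the negation ~<>~(p1 & ((p3 & ~p3) -> p2)):
1. ~<>~(p1 & ((p3 & ~p3) -> p2)), u
2. p1 & ((p3 & ~p3) -> p2), u
3. p1, u
4. (p3 & ~p3) -> p2, u
5. p2, u
Accessibility: uRu
The negation has an open branch (countermodel exists).

Not valid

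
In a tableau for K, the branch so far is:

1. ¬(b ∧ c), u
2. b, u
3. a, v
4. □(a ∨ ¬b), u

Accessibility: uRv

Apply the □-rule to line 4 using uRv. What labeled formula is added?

a ∨ ¬b, v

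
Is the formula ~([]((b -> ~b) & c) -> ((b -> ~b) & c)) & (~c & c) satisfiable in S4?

Unsatisfiable

1. ~([]((b -> ~b) & c) -> ((b -> ~b) & c)) & (~c & c), 0
2. ~([]((b -> ~b) & c) -> ((b -> ~b) & c)), 0   [&-rule on 1]
3. ~c & c, 0   [&-rule on 1]
4. []((b -> ~b) & c), 0   [~->-rule on 2]
5. ~((b -> ~b) & c), 0   [~->-rule on 2]
6. ~c, 0   [&-rule on 3]
7. c, 0   [&-rule on 3]
Accessibility: 0R0
Branch closes: c and ~c both at 0.
Every branch closes; the branch above is one of them.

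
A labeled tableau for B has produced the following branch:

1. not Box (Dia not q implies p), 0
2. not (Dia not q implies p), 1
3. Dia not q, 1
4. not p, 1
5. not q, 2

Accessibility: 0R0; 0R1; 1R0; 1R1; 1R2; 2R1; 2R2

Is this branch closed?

No world carries both an atom and its negation.

Not closed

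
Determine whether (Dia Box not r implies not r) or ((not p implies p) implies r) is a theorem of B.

Tableau for the negation not ((Dia Box not r implies not r) or ((not p implies p) implies r)):
1. not ((Dia Box not r implies not r) or ((not p implies p) implies r)), w0
2. not (Dia Box not r implies not r), w0
3. not ((not p implies p) implies r), w0
4. Dia Box not r, w0
5. r, w0
6. not p implies p, w0
7. not r, w0
Accessibility: w0Rw0
Branch closes: r and not r both at w0.
Every branch of the negation's tableau closes; the branch above is one of them.

Valid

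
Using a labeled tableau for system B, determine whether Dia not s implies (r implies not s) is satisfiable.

Satisfiable (open branch found)

1. Dia not s implies (r implies not s), w0
2. r implies not s, w0
3. not s, w0
Accessibility: w0Rw0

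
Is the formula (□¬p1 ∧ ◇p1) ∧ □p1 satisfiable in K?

1. (□¬p1 ∧ ◇p1) ∧ □p1, w0
2. □¬p1 ∧ ◇p1, w0
3. □p1, w0
4. □¬p1, w0
5. ◇p1, w0
6. p1, w1
7. ¬p1, w1
Accessibility: w0Rw1
Branch closes: p1 and ¬p1 both at w1.
(One branch shown.) All branches close.

No, unsatisfiable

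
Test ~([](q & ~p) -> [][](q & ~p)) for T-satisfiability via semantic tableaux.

1. ~([](q & ~p) -> [][](q & ~p)), 0
2. [](q & ~p), 0   [~->-rule on 1]
3. ~[][](q & ~p), 0   [~->-rule on 1]
4. q & ~p, 0   [[]-rule on 2 via 0R0]
5. q, 0   [&-rule on 4]
6. ~p, 0   [&-rule on 4]
7. ~[](q & ~p), 1   [~[]-rule on 3: fresh world 1, 0R1]
8. q & ~p, 1   [[]-rule on 2 via 0R1]
9. q, 1   [&-rule on 8]
10. ~p, 1   [&-rule on 8]
11. ~(q & ~p), 2   [~[]-rule on 7: fresh world 2, 1R2]
12. p, 2   [~&-rule on 11 (branches; this branch)]
Accessibility: 0R0, 0R1, 1R1, 1R2, 2R2

Yes, satisfiable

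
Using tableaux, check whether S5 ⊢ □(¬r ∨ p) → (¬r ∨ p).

Valid

Tableau for the negation ¬(□(¬r ∨ p) → (¬r ∨ p)):
1. ¬(□(¬r ∨ p) → (¬r ∨ p)), u
2. □(¬r ∨ p), u
3. ¬(¬r ∨ p), u
4. r, u
5. ¬p, u
6. ¬r ∨ p, u
7. p, u
Accessibility: uRu
Branch closes: p and ¬p both at u.
Every branch of the negation's tableau closes; the branch above is one of them.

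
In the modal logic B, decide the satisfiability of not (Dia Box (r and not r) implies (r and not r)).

No, unsatisfiable

1. not (Dia Box (r and not r) implies (r and not r)), w0
2. Dia Box (r and not r), w0
3. not (r and not r), w0
4. r, w0
5. Box (r and not r), w1
6. r and not r, w0
7. not r, w0
Accessibility: w0Rw0, w0Rw1, w1Rw0, w1Rw1
Branch closes: r and not r both at w0.
(One branch shown.) All branches close.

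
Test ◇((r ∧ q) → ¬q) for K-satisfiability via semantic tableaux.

1. ◇((r ∧ q) → ¬q), u
2. (r ∧ q) → ¬q, v
3. ¬q, v
Accessibility: uRv

Yes, satisfiable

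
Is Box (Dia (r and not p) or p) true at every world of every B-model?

Not valid

Tableau for the negation not Box (Dia (r and not p) or p):
1. not Box (Dia (r and not p) or p), w0
2. not (Dia (r and not p) or p), w1
3. not Dia (r and not p), w1
4. not p, w1
5. not (r and not p), w0
6. not (r and not p), w1
7. p, w0
8. not r, w1
Accessibility: w0Rw0, w0Rw1, w1Rw0, w1Rw1
The negation has an open branch (countermodel exists).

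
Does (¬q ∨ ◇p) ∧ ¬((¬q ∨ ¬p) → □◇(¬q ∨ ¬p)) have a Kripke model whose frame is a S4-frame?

Satisfiable

1. (¬q ∨ ◇p) ∧ ¬((¬q ∨ ¬p) → □◇(¬q ∨ ¬p)), w0
2. ¬q ∨ ◇p, w0
3. ¬((¬q ∨ ¬p) → □◇(¬q ∨ ¬p)), w0
4. ¬q ∨ ¬p, w0
5. ¬□◇(¬q ∨ ¬p), w0
6. ◇p, w0
7. ¬p, w0
8. ¬◇(¬q ∨ ¬p), w1
9. ¬(¬q ∨ ¬p), w1
10. q, w1
11. p, w1
12. p, w2
Accessibility: w0Rw0, w0Rw1, w0Rw2, w1Rw1, w2Rw2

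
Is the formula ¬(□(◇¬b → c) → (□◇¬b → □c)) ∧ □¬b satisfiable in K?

1. ¬(□(◇¬b → c) → (□◇¬b → □c)) ∧ □¬b, w0
2. ¬(□(◇¬b → c) → (□◇¬b → □c)), w0
3. □¬b, w0
4. □(◇¬b → c), w0
5. ¬(□◇¬b → □c), w0
6. □◇¬b, w0
7. ¬□c, w0
8. ¬c, w1
9. ¬b, w1
10. ◇¬b → c, w1
11. ◇¬b, w1
12. ¬◇¬b, w1
13. ¬b, w2
14. b, w2
Accessibility: w0Rw1, w1Rw2
Branch closes: b and ¬b both at w2.
(One branch shown.) All branches close.

Unsatisfiable (every branch closes)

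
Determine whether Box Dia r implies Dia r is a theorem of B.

Yes, valid

Tableau for the negation not (Box Dia r implies Dia r):
1. not (Box Dia r implies Dia r), w0
2. Box Dia r, w0
3. not Dia r, w0
4. Dia r, w0
5. not r, w0
6. r, w1
7. Dia r, w1
8. not r, w1
Accessibility: w0Rw0, w0Rw1, w1Rw0, w1Rw1
Branch closes: r and not r both at w1.
Every branch of the negation's tableau closes; the branch above is one of them.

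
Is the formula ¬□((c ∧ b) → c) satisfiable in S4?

No, unsatisfiable

1. ¬□((c ∧ b) → c), w0
2. ¬((c ∧ b) → c), w1
3. c ∧ b, w1
4. ¬c, w1
5. c, w1
6. b, w1
Accessibility: w0Rw0, w0Rw1, w1Rw1
Branch closes: c and ¬c both at w1.
All branches of the tableau close; one closing branch shown above.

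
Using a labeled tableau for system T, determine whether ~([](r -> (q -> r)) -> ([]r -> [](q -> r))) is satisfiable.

Unsatisfiable

1. ~([](r -> (q -> r)) -> ([]r -> [](q -> r))), w0
2. [](r -> (q -> r)), w0
3. ~([]r -> [](q -> r)), w0
4. []r, w0
5. ~[](q -> r), w0
6. r -> (q -> r), w0
7. r, w0
8. q -> r, w0
9. ~(q -> r), w1
10. q, w1
11. ~r, w1
12. r -> (q -> r), w1
13. r, w1
Accessibility: w0Rw0, w0Rw1, w1Rw1
Branch closes: r and ~r both at w1.
Every branch closes; the branch above is one of them.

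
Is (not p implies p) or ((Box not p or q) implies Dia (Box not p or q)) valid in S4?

Tableau for the negation not ((not p implies p) or ((Box not p or q) implies Dia (Box not p or q))):
1. not ((not p implies p) or ((Box not p or q) implies Dia (Box not p or q))), w0
2. not (not p implies p), w0
3. not ((Box not p or q) implies Dia (Box not p or q)), w0
4. not p, w0
5. Box not p or q, w0
6. not Dia (Box not p or q), w0
7. not (Box not p or q), w0
8. not Box not p, w0
9. not q, w0
10. Box not p, w0
11. p, w1
12. not (Box not p or q), w1
13. not Box not p, w1
14. not q, w1
15. not p, w1
Accessibility: w0Rw0, w0Rw1, w1Rw1
Branch closes: p and not p both at w1.
Every branch of the negation's tableau closes; the branch above is one of them.

Yes, valid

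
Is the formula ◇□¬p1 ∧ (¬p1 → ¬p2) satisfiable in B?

1. ◇□¬p1 ∧ (¬p1 → ¬p2), w0
2. ◇□¬p1, w0
3. ¬p1 → ¬p2, w0
4. ¬p2, w0
5. □¬p1, w1
6. ¬p1, w0
7. ¬p1, w1
Accessibility: w0Rw0, w0Rw1, w1Rw0, w1Rw1

Satisfiable (open branch found)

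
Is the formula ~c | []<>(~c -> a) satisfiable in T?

1. ~c | []<>(~c -> a), u
2. []<>(~c -> a), u
3. <>(~c -> a), u
4. ~c -> a, v
5. <>(~c -> a), v
6. a, v
7. ~c -> a, w
8. a, w
Accessibility: uRu, uRv, vRv, vRw, wRw

Satisfiable (open branch found)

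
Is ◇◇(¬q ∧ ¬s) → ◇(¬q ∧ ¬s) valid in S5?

Tableau for the negation ¬(◇◇(¬q ∧ ¬s) → ◇(¬q ∧ ¬s)):
1. ¬(◇◇(¬q ∧ ¬s) → ◇(¬q ∧ ¬s)), w0
2. ◇◇(¬q ∧ ¬s), w0
3. ¬◇(¬q ∧ ¬s), w0
4. ¬(¬q ∧ ¬s), w0
5. s, w0
6. ◇(¬q ∧ ¬s), w1
7. ¬(¬q ∧ ¬s), w1
8. s, w1
9. ¬q ∧ ¬s, w2
10. ¬q, w2
11. ¬s, w2
12. ¬(¬q ∧ ¬s), w2
13. s, w2
Accessibility: w0Rw0, w0Rw1, w0Rw2, w1Rw0, w1Rw1, w1Rw2, w2Rw0, w2Rw1, w2Rw2
Branch closes: s and ¬s both at w2.
Every branch of the negation's tableau closes; the branch above is one of them.

Yes, valid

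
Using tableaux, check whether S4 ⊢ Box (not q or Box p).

No, not valid

Tableau for the negation not Box (not q or Box p):
1. not Box (not q or Box p), w0
2. not (not q or Box p), w1
3. q, w1
4. not Box p, w1
5. not p, w2
Accessibility: w0Rw0, w0Rw1, w0Rw2, w1Rw1, w1Rw2, w2Rw2
The negation has an open branch (countermodel exists).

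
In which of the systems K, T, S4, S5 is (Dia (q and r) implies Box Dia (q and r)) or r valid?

S5

S5-tableau for the negation not ((Dia (q and r) implies Box Dia (q and r)) or r):
1. not ((Dia (q and r) implies Box Dia (q and r)) or r), w0
2. not (Dia (q and r) implies Box Dia (q and r)), w0
3. not r, w0
4. Dia (q and r), w0
5. not Box Dia (q and r), w0
6. q and r, w1
7. q, w1
8. r, w1
9. not Dia (q and r), w2
10. not (q and r), w0
11. not (q and r), w1
12. not (q and r), w2
13. not r, w1
Accessibility: w0Rw0, w0Rw1, w0Rw2, w1Rw0, w1Rw1, w1Rw2, w2Rw0, w2Rw1, w2Rw2
Branch closes: r and not r both at w1.
Every branch closes (one shown): valid in S5.
S4-tableau for the negation not ((Dia (q and r) implies Box Dia (q and r)) or r):
1. not ((Dia (q and r) implies Box Dia (q and r)) or r), w0
2. not (Dia (q and r) implies Box Dia (q and r)), w0
3. not r, w0
4. Dia (q and r), w0
5. not Box Dia (q and r), w0
6. q and r, w1
7. q, w1
8. r, w1
9. not Dia (q and r), w2
10. not (q and r), w2
11. not r, w2
Accessibility: w0Rw0, w0Rw1, w0Rw2, w1Rw1, w2Rw2
Complete open branch: countermodel on an S4-frame, so not valid in S4, nor in K, T (the same frame is also a K-frame and a T-frame).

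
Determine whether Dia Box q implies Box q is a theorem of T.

Invalid (countermodel exists)

Tableau for the negation not (Dia Box q implies Box q):
1. not (Dia Box q implies Box q), w0
2. Dia Box q, w0   [neg-implies-rule on 1]
3. not Box q, w0   [neg-implies-rule on 1]
4. Box q, w1   [Dia-rule on 2: fresh world w1, w0Rw1]
5. q, w1   [Box-rule on 4 via w1Rw1]
6. not q, w2   [neg-Box-rule on 3: fresh world w2, w0Rw2]
Accessibility: w0Rw0, w0Rw1, w0Rw2, w1Rw1, w2Rw2
The negation has an open branch (countermodel exists).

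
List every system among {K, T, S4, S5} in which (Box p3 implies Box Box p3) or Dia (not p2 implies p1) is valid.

S4, S5

S4-tableau for the negation not ((Box p3 implies Box Box p3) or Dia (not p2 implies p1)):
1. not ((Box p3 implies Box Box p3) or Dia (not p2 implies p1)), w0
2. not (Box p3 implies Box Box p3), w0   [neg-or-rule on 1]
3. not Dia (not p2 implies p1), w0   [neg-or-rule on 1]
4. Box p3, w0   [neg-implies-rule on 2]
5. not Box Box p3, w0   [neg-implies-rule on 2]
6. not (not p2 implies p1), w0   [neg-Dia-rule on 3 via w0Rw0]
7. not p2, w0   [neg-implies-rule on 6]
8. not p1, w0   [neg-implies-rule on 6]
9. p3, w0   [Box-rule on 4 via w0Rw0]
10. not Box p3, w1   [neg-Box-rule on 5: fresh world w1, w0Rw1]
11. not (not p2 implies p1), w1   [neg-Dia-rule on 3 via w0Rw1]
12. not p2, w1   [neg-implies-rule on 11]
13. not p1, w1   [neg-implies-rule on 11]
14. p3, w1   [Box-rule on 4 via w0Rw1]
15. not p3, w2   [neg-Box-rule on 10: fresh world w2, w1Rw2]
16. not (not p2 implies p1), w2   [neg-Dia-rule on 3 via w0Rw2]
17. not p2, w2   [neg-implies-rule on 16]
18. not p1, w2   [neg-implies-rule on 16]
19. p3, w2   [Box-rule on 4 via w0Rw2]
Accessibility: w0Rw0, w0Rw1, w0Rw2, w1Rw1, w1Rw2, w2Rw2
Branch closes: p3 and not p3 both at w2.
Every branch closes (one shown): valid in S4, hence also in S5 (every theorem of S4 is a theorem of S5).
T-tableau for the negation not ((Box p3 implies Box Box p3) or Dia (not p2 implies p1)):
1. not ((Box p3 implies Box Box p3) or Dia (not p2 implies p1)), w0
2. not (Box p3 implies Box Box p3), w0   [neg-or-rule on 1]
3. not Dia (not p2 implies p1), w0   [neg-or-rule on 1]
4. Box p3, w0   [neg-implies-rule on 2]
5. not Box Box p3, w0   [neg-implies-rule on 2]
6. not (not p2 implies p1), w0   [neg-Dia-rule on 3 via w0Rw0]
7. not p2, w0   [neg-implies-rule on 6]
8. not p1, w0   [neg-implies-rule on 6]
9. p3, w0   [Box-rule on 4 via w0Rw0]
10. not Box p3, w1   [neg-Box-rule on 5: fresh world w1, w0Rw1]
11. not (not p2 implies p1), w1   [neg-Dia-rule on 3 via w0Rw1]
12. not p2, w1   [neg-implies-rule on 11]
13. not p1, w1   [neg-implies-rule on 11]
14. p3, w1   [Box-rule on 4 via w0Rw1]
15. not p3, w2   [neg-Box-rule on 10: fresh world w2, w1Rw2]
Accessibility: w0Rw0, w0Rw1, w1Rw1, w1Rw2, w2Rw2
Complete open branch: countermodel on a T-frame, so not valid in T, nor in K (the same frame is also a K-frame).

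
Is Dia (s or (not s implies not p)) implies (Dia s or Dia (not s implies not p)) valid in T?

Tableau for the negation not (Dia (s or (not s implies not p)) implies (Dia s or Dia (not s implies not p))):
1. not (Dia (s or (not s implies not p)) implies (Dia s or Dia (not s implies not p))), 0
2. Dia (s or (not s implies not p)), 0
3. not (Dia s or Dia (not s implies not p)), 0
4. not Dia s, 0
5. not Dia (not s implies not p), 0
6. not s, 0
7. not (not s implies not p), 0
8. p, 0
9. s or (not s implies not p), 1
10. not s, 1
11. not (not s implies not p), 1
12. p, 1
13. not s implies not p, 1
14. not p, 1
Accessibility: 0R0, 0R1, 1R1
Branch closes: p and not p both at 1.
Every branch of the negation's tableau closes; the branch above is one of them.

Yes, valid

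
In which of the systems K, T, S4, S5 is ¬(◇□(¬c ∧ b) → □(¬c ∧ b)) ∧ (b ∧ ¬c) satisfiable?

S4-tableau for the formula:
1. ¬(◇□(¬c ∧ b) → □(¬c ∧ b)) ∧ (b ∧ ¬c), w0
2. ¬(◇□(¬c ∧ b) → □(¬c ∧ b)), w0   [∧-rule on 1]
3. b ∧ ¬c, w0   [∧-rule on 1]
4. ◇□(¬c ∧ b), w0   [¬→-rule on 2]
5. ¬□(¬c ∧ b), w0   [¬→-rule on 2]
6. b, w0   [∧-rule on 3]
7. ¬c, w0   [∧-rule on 3]
8. □(¬c ∧ b), w1   [◇-rule on 4: fresh world w1, w0Rw1]
9. ¬c ∧ b, w1   [□-rule on 8 via w1Rw1]
10. ¬c, w1   [∧-rule on 9]
11. b, w1   [∧-rule on 9]
12. ¬(¬c ∧ b), w2   [¬□-rule on 5: fresh world w2, w0Rw2]
13. ¬b, w2   [¬∧-rule on 12 (branches; this branch)]
Accessibility: w0Rw0, w0Rw1, w0Rw2, w1Rw1, w2Rw2
Complete open branch: satisfiable in S4, hence also in K, T (this S4-model is also a K-model and a T-model).
S5-tableau for the formula:
1. ¬(◇□(¬c ∧ b) → □(¬c ∧ b)) ∧ (b ∧ ¬c), w0
2. ¬(◇□(¬c ∧ b) → □(¬c ∧ b)), w0   [∧-rule on 1]
3. b ∧ ¬c, w0   [∧-rule on 1]
4. ◇□(¬c ∧ b), w0   [¬→-rule on 2]
5. ¬□(¬c ∧ b), w0   [¬→-rule on 2]
6. b, w0   [∧-rule on 3]
7. ¬c, w0   [∧-rule on 3]
8. □(¬c ∧ b), w1   [◇-rule on 4: fresh world w1, w0Rw1]
9. ¬c ∧ b, w0   [□-rule on 8 via w1Rw0]
10. ¬c ∧ b, w1   [□-rule on 8 via w1Rw1]
11. ¬c, w1   [∧-rule on 10]
12. b, w1   [∧-rule on 10]
13. ¬(¬c ∧ b), w2   [¬□-rule on 5: fresh world w2, w0Rw2]
14. ¬c ∧ b, w2   [□-rule on 8 via w1Rw2]
15. ¬c, w2   [∧-rule on 14]
16. b, w2   [∧-rule on 14]
17. ¬b, w2   [¬∧-rule on 13 (branches; this branch)]
Accessibility: w0Rw0, w0Rw1, w0Rw2, w1Rw0, w1Rw1, w1Rw2, w2Rw0, w2Rw1, w2Rw2
Branch closes: b and ¬b both at w2.
Every branch closes (one shown): unsatisfiable in S5.

K, T, S4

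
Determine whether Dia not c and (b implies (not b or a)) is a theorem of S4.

Tableau for the negation not (Dia not c and (b implies (not b or a))):
1. not (Dia not c and (b implies (not b or a))), 0
2. not (b implies (not b or a)), 0
3. b, 0
4. not (not b or a), 0
5. not a, 0
Accessibility: 0R0
The negation has an open branch (countermodel exists).

No, not valid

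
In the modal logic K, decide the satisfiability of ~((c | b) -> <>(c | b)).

1. ~((c | b) -> <>(c | b)), w0
2. c | b, w0
3. ~<>(c | b), w0
4. b, w0

Satisfiable (open branch found)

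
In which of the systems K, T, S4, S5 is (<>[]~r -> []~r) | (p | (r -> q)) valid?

S5

S4-tableau for the negation ~((<>[]~r -> []~r) | (p | (r -> q))):
1. ~((<>[]~r -> []~r) | (p | (r -> q))), w0
2. ~(<>[]~r -> []~r), w0
3. ~(p | (r -> q)), w0
4. <>[]~r, w0
5. ~[]~r, w0
6. ~p, w0
7. ~(r -> q), w0
8. r, w0
9. ~q, w0
10. []~r, w1
11. ~r, w1
12. r, w2
Accessibility: w0Rw0, w0Rw1, w0Rw2, w1Rw1, w2Rw2
Complete open branch: countermodel on an S4-frame, so not valid in S4, nor in K, T (the same frame is also a K-frame and a T-frame).
S5-tableau for the negation ~((<>[]~r -> []~r) | (p | (r -> q))):
1. ~((<>[]~r -> []~r) | (p | (r -> q))), w0
2. ~(<>[]~r -> []~r), w0
3. ~(p | (r -> q)), w0
4. <>[]~r, w0
5. ~[]~r, w0
6. ~p, w0
7. ~(r -> q), w0
8. r, w0
9. ~q, w0
10. []~r, w1
11. ~r, w0
Accessibility: w0Rw0, w0Rw1, w1Rw0, w1Rw1
Branch closes: r and ~r both at w0.
Every branch closes (one shown): valid in S5.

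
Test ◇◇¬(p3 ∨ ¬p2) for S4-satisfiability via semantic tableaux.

1. ◇◇¬(p3 ∨ ¬p2), u
2. ◇¬(p3 ∨ ¬p2), v
3. ¬(p3 ∨ ¬p2), w
4. ¬p3, w
5. p2, w
Accessibility: uRu, uRv, uRw, vRv, vRw, wRw

Satisfiable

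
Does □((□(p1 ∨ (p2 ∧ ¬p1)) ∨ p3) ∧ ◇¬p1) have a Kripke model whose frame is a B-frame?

1. □((□(p1 ∨ (p2 ∧ ¬p1)) ∨ p3) ∧ ◇¬p1), w0
2. (□(p1 ∨ (p2 ∧ ¬p1)) ∨ p3) ∧ ◇¬p1, w0
3. □(p1 ∨ (p2 ∧ ¬p1)) ∨ p3, w0
4. ◇¬p1, w0
5. p3, w0
6. ¬p1, w1
7. (□(p1 ∨ (p2 ∧ ¬p1)) ∨ p3) ∧ ◇¬p1, w1
8. □(p1 ∨ (p2 ∧ ¬p1)) ∨ p3, w1
9. ◇¬p1, w1
10. p3, w1
11. ¬p1, w2
Accessibility: w0Rw0, w0Rw1, w1Rw0, w1Rw1, w1Rw2, w2Rw1, w2Rw2

Satisfiable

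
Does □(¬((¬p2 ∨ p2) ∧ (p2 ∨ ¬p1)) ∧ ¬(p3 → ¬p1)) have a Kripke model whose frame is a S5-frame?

1. □(¬((¬p2 ∨ p2) ∧ (p2 ∨ ¬p1)) ∧ ¬(p3 → ¬p1)), 0
2. ¬((¬p2 ∨ p2) ∧ (p2 ∨ ¬p1)) ∧ ¬(p3 → ¬p1), 0
3. ¬((¬p2 ∨ p2) ∧ (p2 ∨ ¬p1)), 0
4. ¬(p3 → ¬p1), 0
5. p3, 0
6. p1, 0
7. ¬(p2 ∨ ¬p1), 0
8. ¬p2, 0
Accessibility: 0R0

Satisfiable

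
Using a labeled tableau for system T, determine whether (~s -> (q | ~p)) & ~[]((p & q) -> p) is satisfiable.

Unsatisfiable (every branch closes)

1. (~s -> (q | ~p)) & ~[]((p & q) -> p), u
2. ~s -> (q | ~p), u   [&-rule on 1]
3. ~[]((p & q) -> p), u   [&-rule on 1]
4. q | ~p, u   [->-rule on 2 (branches; this branch)]
5. ~p, u   [|-rule on 4 (branches; this branch)]
6. ~((p & q) -> p), v   [~[]-rule on 3: fresh world v, uRv]
7. p & q, v   [~->-rule on 6]
8. ~p, v   [~->-rule on 6]
9. p, v   [&-rule on 7]
10. q, v   [&-rule on 7]
Accessibility: uRu, uRv, vRv
Branch closes: p and ~p both at v.
(One branch shown.) All branches close.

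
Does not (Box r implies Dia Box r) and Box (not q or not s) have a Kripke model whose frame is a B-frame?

1. not (Box r implies Dia Box r) and Box (not q or not s), w0
2. not (Box r implies Dia Box r), w0   [and-rule on 1]
3. Box (not q or not s), w0   [and-rule on 1]
4. Box r, w0   [neg-implies-rule on 2]
5. not Dia Box r, w0   [neg-implies-rule on 2]
6. not q or not s, w0   [Box-rule on 3 via w0Rw0]
7. r, w0   [Box-rule on 4 via w0Rw0]
8. not Box r, w0   [neg-Dia-rule on 5 via w0Rw0]
9. not s, w0   [or-rule on 6 (branches; this branch)]
10. not r, w1   [neg-Box-rule on 8: fresh world w1, w0Rw1]
11. not q or not s, w1   [Box-rule on 3 via w0Rw1]
12. r, w1   [Box-rule on 4 via w0Rw1]
Accessibility: w0Rw0, w0Rw1, w1Rw0, w1Rw1
Branch closes: r and not r both at w1.
Every branch closes; the branch above is one of them.

Unsatisfiable (every branch closes)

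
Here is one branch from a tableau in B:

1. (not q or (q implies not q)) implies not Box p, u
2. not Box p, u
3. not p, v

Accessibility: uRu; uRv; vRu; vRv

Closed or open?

There is no literal clash: for every atom and world, at most one sign appears.

Not closed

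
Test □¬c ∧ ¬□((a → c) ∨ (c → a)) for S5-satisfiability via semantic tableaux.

Unsatisfiable

1. □¬c ∧ ¬□((a → c) ∨ (c → a)), 0
2. □¬c, 0   [∧-rule on 1]
3. ¬□((a → c) ∨ (c → a)), 0   [∧-rule on 1]
4. ¬c, 0   [□-rule on 2 via 0R0]
5. ¬((a → c) ∨ (c → a)), 1   [¬□-rule on 3: fresh world 1, 0R1]
6. ¬(a → c), 1   [¬∨-rule on 5]
7. ¬(c → a), 1   [¬∨-rule on 5]
8. a, 1   [¬→-rule on 6]
9. ¬c, 1   [¬→-rule on 6]
10. c, 1   [¬→-rule on 7]
11. ¬a, 1   [¬→-rule on 7]
Accessibility: 0R0, 0R1, 1R0, 1R1
Branch closes: c and ¬c both at 1.
(One branch shown.) All branches close.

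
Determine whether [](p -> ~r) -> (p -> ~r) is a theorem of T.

Tableau for the negation ~([](p -> ~r) -> (p -> ~r)):
1. ~([](p -> ~r) -> (p -> ~r)), 0
2. [](p -> ~r), 0   [~->-rule on 1]
3. ~(p -> ~r), 0   [~->-rule on 1]
4. p, 0   [~->-rule on 3]
5. r, 0   [~->-rule on 3]
6. p -> ~r, 0   [[]-rule on 2 via 0R0]
7. ~r, 0   [->-rule on 6 (branches; this branch)]
Accessibility: 0R0
Branch closes: r and ~r both at 0.
Every branch of the negation's tableau closes; the branch above is one of them.

Valid in T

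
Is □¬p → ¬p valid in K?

Invalid (countermodel exists)

Tableau for the negation ¬(□¬p → ¬p):
1. ¬(□¬p → ¬p), u
2. □¬p, u   [¬→-rule on 1]
3. p, u   [¬→-rule on 1]
The negation has an open branch (countermodel exists).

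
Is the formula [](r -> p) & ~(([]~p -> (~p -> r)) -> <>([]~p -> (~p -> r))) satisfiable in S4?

Unsatisfiable (every branch closes)

1. [](r -> p) & ~(([]~p -> (~p -> r)) -> <>([]~p -> (~p -> r))), w0
2. [](r -> p), w0
3. ~(([]~p -> (~p -> r)) -> <>([]~p -> (~p -> r))), w0
4. []~p -> (~p -> r), w0
5. ~<>([]~p -> (~p -> r)), w0
6. r -> p, w0
7. ~([]~p -> (~p -> r)), w0
8. []~p, w0
9. ~(~p -> r), w0
10. ~p, w0
11. ~r, w0
12. ~[]~p, w0
13. p, w1
14. r -> p, w1
15. ~([]~p -> (~p -> r)), w1
16. []~p, w1
17. ~(~p -> r), w1
18. ~p, w1
19. ~r, w1
Accessibility: w0Rw0, w0Rw1, w1Rw1
Branch closes: p and ~p both at w1.
(One branch shown.) All branches close.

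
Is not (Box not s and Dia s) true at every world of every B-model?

Tableau for the negation Box not s and Dia s:
1. Box not s and Dia s, w0
2. Box not s, w0   [and-rule on 1]
3. Dia s, w0   [and-rule on 1]
4. not s, w0   [Box-rule on 2 via w0Rw0]
5. s, w1   [Dia-rule on 3: fresh world w1, w0Rw1]
6. not s, w1   [Box-rule on 2 via w0Rw1]
Accessibility: w0Rw0, w0Rw1, w1Rw0, w1Rw1
Branch closes: s and not s both at w1.
Every branch of the negation's tableau closes; the branch above is one of them.

Valid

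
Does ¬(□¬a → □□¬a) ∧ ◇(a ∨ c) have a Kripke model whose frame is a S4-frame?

1. ¬(□¬a → □□¬a) ∧ ◇(a ∨ c), u
2. ¬(□¬a → □□¬a), u
3. ◇(a ∨ c), u
4. □¬a, u
5. ¬□□¬a, u
6. ¬a, u
7. a ∨ c, v
8. ¬a, v
9. c, v
10. ¬□¬a, w
11. ¬a, w
12. a, x
13. ¬a, x
Accessibility: uRu, uRv, uRw, uRx, vRv, wRw, wRx, xRx
Branch closes: a and ¬a both at x.
Every branch closes; the branch above is one of them.

Unsatisfiable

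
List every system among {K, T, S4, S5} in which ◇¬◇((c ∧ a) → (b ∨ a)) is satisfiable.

K-tableau for the formula:
1. ◇¬◇((c ∧ a) → (b ∨ a)), u
2. ¬◇((c ∧ a) → (b ∨ a)), v
Accessibility: uRv
Complete open branch: satisfiable in K.
T-tableau for the formula:
1. ◇¬◇((c ∧ a) → (b ∨ a)), u
2. ¬◇((c ∧ a) → (b ∨ a)), v
3. ¬((c ∧ a) → (b ∨ a)), v
4. c ∧ a, v
5. ¬(b ∨ a), v
6. c, v
7. a, v
8. ¬b, v
9. ¬a, v
Accessibility: uRu, uRv, vRv
Branch closes: a and ¬a both at v.
Every branch closes (one shown): unsatisfiable in T, hence also in S4, S5 (every S4/S5-frame is a T-frame).

K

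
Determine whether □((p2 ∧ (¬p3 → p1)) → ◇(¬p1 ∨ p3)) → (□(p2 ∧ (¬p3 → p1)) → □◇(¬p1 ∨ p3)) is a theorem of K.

Valid

Tableau for the negation ¬(□((p2 ∧ (¬p3 → p1)) → ◇(¬p1 ∨ p3)) → (□(p2 ∧ (¬p3 → p1)) → □◇(¬p1 ∨ p3))):
1. ¬(□((p2 ∧ (¬p3 → p1)) → ◇(¬p1 ∨ p3)) → (□(p2 ∧ (¬p3 → p1)) → □◇(¬p1 ∨ p3))), 0
2. □((p2 ∧ (¬p3 → p1)) → ◇(¬p1 ∨ p3)), 0   [¬→-rule on 1]
3. ¬(□(p2 ∧ (¬p3 → p1)) → □◇(¬p1 ∨ p3)), 0   [¬→-rule on 1]
4. □(p2 ∧ (¬p3 → p1)), 0   [¬→-rule on 3]
5. ¬□◇(¬p1 ∨ p3), 0   [¬→-rule on 3]
6. ¬◇(¬p1 ∨ p3), 1   [¬□-rule on 5: fresh world 1, 0R1]
7. (p2 ∧ (¬p3 → p1)) → ◇(¬p1 ∨ p3), 1   [□-rule on 2 via 0R1]
8. p2 ∧ (¬p3 → p1), 1   [□-rule on 4 via 0R1]
9. p2, 1   [∧-rule on 8]
10. ¬p3 → p1, 1   [∧-rule on 8]
11. ◇(¬p1 ∨ p3), 1   [→-rule on 7 (branches; this branch)]
12. p1, 1   [→-rule on 10 (branches; this branch)]
13. ¬p1 ∨ p3, 2   [◇-rule on 11: fresh world 2, 1R2]
14. ¬(¬p1 ∨ p3), 2   [¬◇-rule on 6 via 1R2]
15. p1, 2   [¬∨-rule on 14]
16. ¬p3, 2   [¬∨-rule on 14]
17. p3, 2   [∨-rule on 13 (branches; this branch)]
Accessibility: 0R1, 1R2
Branch closes: p3 and ¬p3 both at 2.
Every branch of the negation's tableau closes; the branch above is one of them.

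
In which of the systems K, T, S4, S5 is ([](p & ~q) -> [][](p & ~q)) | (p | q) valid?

T-tableau for the negation ~(([](p & ~q) -> [][](p & ~q)) | (p | q)):
1. ~(([](p & ~q) -> [][](p & ~q)) | (p | q)), 0
2. ~([](p & ~q) -> [][](p & ~q)), 0
3. ~(p | q), 0
4. [](p & ~q), 0
5. ~[][](p & ~q), 0
6. ~p, 0
7. ~q, 0
8. p & ~q, 0
9. p, 0
Accessibility: 0R0
Branch closes: p and ~p both at 0.
Every branch closes (one shown): valid in T, hence also in S4, S5 (every theorem of T is a theorem of S4 and S5).
K-tableau for the negation ~(([](p & ~q) -> [][](p & ~q)) | (p | q)):
1. ~(([](p & ~q) -> [][](p & ~q)) | (p | q)), 0
2. ~([](p & ~q) -> [][](p & ~q)), 0
3. ~(p | q), 0
4. [](p & ~q), 0
5. ~[][](p & ~q), 0
6. ~p, 0
7. ~q, 0
8. ~[](p & ~q), 1
9. p & ~q, 1
10. p, 1
11. ~q, 1
12. ~(p & ~q), 2
13. q, 2
Accessibility: 0R1, 1R2
Complete open branch: countermodel on a K-frame, so not valid in K.

T, S4, S5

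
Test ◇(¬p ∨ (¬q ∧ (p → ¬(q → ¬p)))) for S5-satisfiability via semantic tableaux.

Yes, satisfiable

1. ◇(¬p ∨ (¬q ∧ (p → ¬(q → ¬p)))), w0
2. ¬p ∨ (¬q ∧ (p → ¬(q → ¬p))), w1
3. ¬q ∧ (p → ¬(q → ¬p)), w1
4. ¬q, w1
5. p → ¬(q → ¬p), w1
6. ¬p, w1
Accessibility: w0Rw0, w0Rw1, w1Rw0, w1Rw1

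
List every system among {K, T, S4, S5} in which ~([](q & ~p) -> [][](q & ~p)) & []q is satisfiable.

S4-tableau for the formula:
1. ~([](q & ~p) -> [][](q & ~p)) & []q, w0
2. ~([](q & ~p) -> [][](q & ~p)), w0
3. []q, w0
4. [](q & ~p), w0
5. ~[][](q & ~p), w0
6. q, w0
7. q & ~p, w0
8. ~p, w0
9. ~[](q & ~p), w1
10. q, w1
11. q & ~p, w1
12. ~p, w1
13. ~(q & ~p), w2
14. q, w2
15. q & ~p, w2
16. ~p, w2
17. p, w2
Accessibility: w0Rw0, w0Rw1, w0Rw2, w1Rw1, w1Rw2, w2Rw2
Branch closes: p and ~p both at w2.
Every branch closes (one shown): unsatisfiable in S4, hence also in S5 (every S5-frame is an S4-frame).
T-tableau for the formula:
1. ~([](q & ~p) -> [][](q & ~p)) & []q, w0
2. ~([](q & ~p) -> [][](q & ~p)), w0
3. []q, w0
4. [](q & ~p), w0
5. ~[][](q & ~p), w0
6. q, w0
7. q & ~p, w0
8. ~p, w0
9. ~[](q & ~p), w1
10. q, w1
11. q & ~p, w1
12. ~p, w1
13. ~(q & ~p), w2
14. p, w2
Accessibility: w0Rw0, w0Rw1, w1Rw1, w1Rw2, w2Rw2
Complete open branch: satisfiable in T, hence also in K (this T-model is also a K-model).

K, T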